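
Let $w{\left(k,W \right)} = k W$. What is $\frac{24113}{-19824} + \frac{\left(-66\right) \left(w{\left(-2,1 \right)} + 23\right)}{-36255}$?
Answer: $- \frac{282246917}{239573040} \approx -1.1781$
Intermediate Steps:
$w{\left(k,W \right)} = W k$
$\frac{24113}{-19824} + \frac{\left(-66\right) \left(w{\left(-2,1 \right)} + 23\right)}{-36255} = \frac{24113}{-19824} + \frac{\left(-66\right) \left(1 \left(-2\right) + 23\right)}{-36255} = 24113 \left(- \frac{1}{19824}\right) + - 66 \left(-2 + 23\right) \left(- \frac{1}{36255}\right) = - \frac{24113}{19824} + \left(-66\right) 21 \left(- \frac{1}{36255}\right) = - \frac{24113}{19824} - - \frac{462}{12085} = - \frac{24113}{19824} + \frac{462}{12085} = - \frac{282246917}{239573040}$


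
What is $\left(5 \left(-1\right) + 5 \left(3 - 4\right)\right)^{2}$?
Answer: $100$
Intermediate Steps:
$\left(5 \left(-1\right) + 5 \left(3 - 4\right)\right)^{2} = \left(-5 + 5 \left(-1\right)\right)^{2} = \left(-5 - 5\right)^{2} = \left(-10\right)^{2} = 100$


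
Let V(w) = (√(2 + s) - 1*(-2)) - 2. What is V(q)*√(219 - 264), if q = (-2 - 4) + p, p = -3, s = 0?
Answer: 3*I*√10 ≈ 9.4868*I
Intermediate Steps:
q = -9 (q = (-2 - 4) - 3 = -6 - 3 = -9)
V(w) = √2 (V(w) = (√(2 + 0) - 1*(-2)) - 2 = (√2 + 2) - 2 = (2 + √2) - 2 = √2)
V(q)*√(219 - 264) = √2*√(219 - 264) = √2*√(-45) = √2*(3*I*√5) = 3*I*√10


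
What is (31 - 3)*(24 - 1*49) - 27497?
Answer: -28197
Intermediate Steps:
(31 - 3)*(24 - 1*49) - 27497 = 28*(24 - 49) - 27497 = 28*(-25) - 27497 = -700 - 27497 = -28197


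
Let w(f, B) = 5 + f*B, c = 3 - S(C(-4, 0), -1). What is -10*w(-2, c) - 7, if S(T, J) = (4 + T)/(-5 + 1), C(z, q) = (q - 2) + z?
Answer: -7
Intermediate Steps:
C(z, q) = -2 + q + z (C(z, q) = (-2 + q) + z = -2 + q + z)
S(T, J) = -1 - T/4 (S(T, J) = (4 + T)/(-4) = (4 + T)*(-¼) = -1 - T/4)
c = 5/2 (c = 3 - (-1 - (-2 + 0 - 4)/4) = 3 - (-1 - ¼*(-6)) = 3 - (-1 + 3/2) = 3 - 1*½ = 3 - ½ = 5/2 ≈ 2.5000)
w(f, B) = 5 + B*f
-10*w(-2, c) - 7 = -10*(5 + (5/2)*(-2)) - 7 = -10*(5 - 5) - 7 = -10*0 - 7 = 0 - 7 = -7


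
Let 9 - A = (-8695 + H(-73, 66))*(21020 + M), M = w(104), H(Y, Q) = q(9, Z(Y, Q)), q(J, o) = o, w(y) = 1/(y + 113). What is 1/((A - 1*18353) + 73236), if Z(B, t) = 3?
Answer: 217/39659087536 ≈ 5.4716e-9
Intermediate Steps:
w(y) = 1/(113 + y)
H(Y, Q) = 3
M = 1/217 (M = 1/(113 + 104) = 1/217 ≈ 0.0046083)
A = 39647177925/217 (A = 9 - (-8695 + 3)*(21020 + 1/217) = 9 - (-8692)*4561341/217 = 9 - 1*(-39647175972/217) = 9 + 39647175972/217 = 39647177925/217 ≈ 1.8271e+8)
1/((A - 1*18353) + 73236) = 1/((39647177925/217 - 1*18353) + 73236) = 1/((39647177925/217 - 18353) + 73236) = 1/(39643195324/217 + 73236) = 1/(39659087536/217) = 217/39659087536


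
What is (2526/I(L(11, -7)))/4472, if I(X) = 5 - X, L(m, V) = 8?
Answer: -421/2236 ≈ -0.18828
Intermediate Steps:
(2526/I(L(11, -7)))/4472 = (2526/(5 - 1*8))/4472 = (2526/(5 - 8))*(1/4472) = (2526/(-3))*(1/4472) = (2526*(-⅓))*(1/4472) = -842*1/4472 = -421/2236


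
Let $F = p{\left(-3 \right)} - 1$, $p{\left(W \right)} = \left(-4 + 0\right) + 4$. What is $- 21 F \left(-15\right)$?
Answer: $-315$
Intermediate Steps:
$p{\left(W \right)} = 0$ ($p{\left(W \right)} = -4 + 4 = 0$)
$F = -1$ ($F = 0 - 1 = -1$)
$- 21 F \left(-15\right) = \left(-21\right) \left(-1\right) \left(-15\right) = 21 \left(-15\right) = -315$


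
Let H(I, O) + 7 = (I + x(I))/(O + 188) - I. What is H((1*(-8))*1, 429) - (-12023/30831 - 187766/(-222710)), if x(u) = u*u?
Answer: 1350676161229/2118275765085 ≈ 0.63763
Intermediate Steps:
x(u) = u²
H(I, O) = -7 - I + (I + I²)/(188 + O) (H(I, O) = -7 + ((I + I²)/(O + 188) - I) = -7 + ((I + I²)/(188 + O) - I) = -7 + (-I + (I + I²)/(188 + O)) = -7 - I + (I + I²)/(188 + O))
H((1*(-8))*1, 429) - (-12023/30831 - 187766/(-222710)) = (-1316 + ((1*(-8))*1)² - 187*1*(-8) - 7*429 - 1*(1*(-8))*1*429)/(188 + 429) - (-12023/30831 - 187766/(-222710)) = (-1316 + (-8*1)² - (-1496) - 3003 - 1*(-8*1)*429)/617 - (-12023*1/30831 - 187766*(-1/222710)) = (-1316 + (-8)² - 187*(-8) - 3003 - 1*(-8)*429)/617 - (-12023/30831 + 93883/111355) = (-1316 + 64 + 1496 - 3003 + 3432)/617 - 1*1555685608/3433186005 = (1/617)*673 - 1555685608/3433186005 = 673/617 - 1555685608/3433186005 = 1350676161229/2118275765085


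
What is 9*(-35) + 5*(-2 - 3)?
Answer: -340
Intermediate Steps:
9*(-35) + 5*(-2 - 3) = -315 + 5*(-5) = -315 - 25 = -340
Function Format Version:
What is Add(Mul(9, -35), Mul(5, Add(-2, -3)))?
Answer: -340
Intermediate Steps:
Add(Mul(9, -35), Mul(5, Add(-2, -3))) = Add(-315, Mul(5, -5)) = Add(-315, -25) = -340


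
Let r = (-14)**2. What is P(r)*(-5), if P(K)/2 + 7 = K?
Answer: -1890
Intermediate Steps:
r = 196
P(K) = -14 + 2*K
P(r)*(-5) = (-14 + 2*196)*(-5) = (-14 + 392)*(-5) = 378*(-5) = -1890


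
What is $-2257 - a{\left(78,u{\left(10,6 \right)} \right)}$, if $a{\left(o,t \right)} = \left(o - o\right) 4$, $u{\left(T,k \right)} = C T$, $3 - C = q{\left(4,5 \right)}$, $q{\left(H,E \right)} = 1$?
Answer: $-2257$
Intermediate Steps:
$C = 2$ ($C = 3 - 1 = 2$)
$u{\left(T,k \right)} = 2 T$
$a{\left(o,t \right)} = 0$ ($a{\left(o,t \right)} = 0 \cdot 4 = 0$)
$-2257 - a{\left(78,u{\left(10,6 \right)} \right)} = -2257 - 0 = -2257 + 0 = -2257$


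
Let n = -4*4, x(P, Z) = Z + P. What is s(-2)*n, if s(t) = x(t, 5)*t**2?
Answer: -192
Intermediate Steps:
x(P, Z) = P + Z
n = -16
s(t) = t**2*(5 + t) (s(t) = (t + 5)*t**2 = (5 + t)*t**2 = t**2*(5 + t))
s(-2)*n = ((-2)**2*(5 - 2))*(-16) = (4*3)*(-16) = 12*(-16) = -192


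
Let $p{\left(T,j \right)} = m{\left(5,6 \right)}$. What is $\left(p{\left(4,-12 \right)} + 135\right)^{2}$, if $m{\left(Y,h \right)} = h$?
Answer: $19881$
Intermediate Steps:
$p{\left(T,j \right)} = 6$
$\left(p{\left(4,-12 \right)} + 135\right)^{2} = \left(6 + 135\right)^{2} = 141^{2} = 19881$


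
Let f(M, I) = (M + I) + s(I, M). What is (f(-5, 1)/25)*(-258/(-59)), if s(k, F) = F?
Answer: -2322/1475 ≈ -1.5742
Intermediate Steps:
f(M, I) = I + 2*M (f(M, I) = (M + I) + M = (I + M) + M = I + 2*M)
(f(-5, 1)/25)*(-258/(-59)) = ((1 + 2*(-5))/25)*(-258/(-59)) = ((1 - 10)*(1/25))*(-258*(-1/59)) = -9*1/25*(258/59) = -9/25*258/59 = -2322/1475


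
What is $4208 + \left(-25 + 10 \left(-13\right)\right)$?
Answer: $4053$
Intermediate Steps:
$4208 + \left(-25 + 10 \left(-13\right)\right) = 4208 - 155 = 4053$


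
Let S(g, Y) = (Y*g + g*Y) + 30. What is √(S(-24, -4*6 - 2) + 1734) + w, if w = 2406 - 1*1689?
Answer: 717 + 2*√753 ≈ 771.88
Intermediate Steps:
w = 717 (w = 2406 - 1689 = 717)
S(g, Y) = 30 + 2*Y*g (S(g, Y) = (Y*g + Y*g) + 30 = 2*Y*g + 30 = 30 + 2*Y*g)
√(S(-24, -4*6 - 2) + 1734) + w = √((30 + 2*(-4*6 - 2)*(-24)) + 1734) + 717 = √((30 + 2*(-24 - 2)*(-24)) + 1734) + 717 = √((30 + 2*(-26)*(-24)) + 1734) + 717 = √((30 + 1248) + 1734) + 717 = √(1278 + 1734) + 717 = √3012 + 717 = 2*√753 + 717 = 717 + 2*√753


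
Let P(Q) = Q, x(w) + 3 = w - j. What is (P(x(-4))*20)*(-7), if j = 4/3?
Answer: 3500/3 ≈ 1166.7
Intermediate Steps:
j = 4/3 (j = 4*(1/3) = 4/3 ≈ 1.3333)
x(w) = -13/3 + w (x(w) = -3 + (w - 1*4/3) = -3 + (w - 4/3) = -3 + (-4/3 + w) = -13/3 + w)
(P(x(-4))*20)*(-7) = ((-13/3 - 4)*20)*(-7) = -25/3*20*(-7) = -500/3*(-7) = 3500/3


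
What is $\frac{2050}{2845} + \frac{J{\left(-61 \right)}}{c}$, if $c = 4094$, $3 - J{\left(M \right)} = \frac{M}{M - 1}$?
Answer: $\frac{104140605}{144428132} \approx 0.72106$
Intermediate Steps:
$J{\left(M \right)} = 3 - \frac{M}{-1 + M}$ ($J{\left(M \right)} = 3 - \frac{M}{M - 1} = 3 - \frac{M}{-1 + M}$)
$\frac{2050}{2845} + \frac{J{\left(-61 \right)}}{c} = \frac{2050}{2845} + \frac{\frac{1}{-1 - 61} \left(-3 + 2 \left(-61\right)\right)}{4094} = 2050 \cdot \frac{1}{2845} + \frac{-3 - 122}{-62} \cdot \frac{1}{4094} = \frac{410}{569} + \left(- \frac{1}{62}\right) \left(-125\right) \frac{1}{4094} = \frac{410}{569} + \frac{125}{62} \cdot \frac{1}{4094} = \frac{410}{569} + \frac{125}{253828} = \frac{104140605}{144428132}$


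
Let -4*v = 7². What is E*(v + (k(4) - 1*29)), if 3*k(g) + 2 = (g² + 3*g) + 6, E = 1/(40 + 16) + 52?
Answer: -356357/224 ≈ -1590.9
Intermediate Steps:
v = -49/4 (v = -¼*7² = -¼*49 = -49/4 ≈ -12.250)
E = 2913/56 (E = 1/56 + 52 = 2913/56 ≈ 52.018)
k(g) = 4/3 + g + g²/3 (k(g) = -⅔ + ((g² + 3*g) + 6)/3 = -⅔ + (6 + g² + 3*g)/3 = -⅔ + (2 + g + g²/3) = 4/3 + g + g²/3)
E*(v + (k(4) - 1*29)) = 2913*(-49/4 + ((4/3 + 4 + (⅓)*4²) - 1*29))/56 = 2913*(-49/4 + ((4/3 + 4 + (⅓)*16) - 29))/56 = 2913*(-49/4 + ((4/3 + 4 + 16/3) - 29))/56 = 2913*(-49/4 + (32/3 - 29))/56 = 2913*(-49/4 - 55/3)/56 = (2913/56)*(-367/12) = -356357/224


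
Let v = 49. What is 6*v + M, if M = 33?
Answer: 327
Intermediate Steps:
6*v + M = 6*49 + 33 = 294 + 33 = 327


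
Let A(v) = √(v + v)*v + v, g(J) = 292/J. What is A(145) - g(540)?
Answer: 19502/135 + 145*√290 ≈ 2613.7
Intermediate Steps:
A(v) = v + √2*v^(3/2) (A(v) = √(2*v)*v + v = (√2*√v)*v + v = √2*v^(3/2) + v = v + √2*v^(3/2))
A(145) - g(540) = (145 + √2*145^(3/2)) - 292/540 = (145 + √2*(145*√145)) - 292/540 = (145 + 145*√290) - 1*73/135 = (145 + 145*√290) - 73/135 = 19502/135 + 145*√290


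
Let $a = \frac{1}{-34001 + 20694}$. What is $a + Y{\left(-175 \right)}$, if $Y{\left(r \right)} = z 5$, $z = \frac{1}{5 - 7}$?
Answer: $- \frac{66537}{26614} \approx -2.5001$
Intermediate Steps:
$z = - \frac{1}{2}$ ($z = \frac{1}{-2} = - \frac{1}{2} \approx -0.5$)
$Y{\left(r \right)} = - \frac{5}{2}$ ($Y{\left(r \right)} = \left(- \frac{1}{2}\right) 5 = - \frac{5}{2}$)
$a = - \frac{1}{13307}$ ($a = \frac{1}{-13307} = - \frac{1}{13307} \approx -7.5148 \cdot 10^{-5}$)
$a + Y{\left(-175 \right)} = - \frac{1}{13307} - \frac{5}{2} = - \frac{66537}{26614}$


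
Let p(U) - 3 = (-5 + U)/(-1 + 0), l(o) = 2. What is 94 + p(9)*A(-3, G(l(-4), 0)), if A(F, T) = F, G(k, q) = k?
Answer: 97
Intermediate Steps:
p(U) = 8 - U (p(U) = 3 + (-5 + U)/(-1 + 0) = 3 + (-5 + U)/(-1) = 3 + (-5 + U)*(-1) = 3 + (5 - U) = 8 - U)
94 + p(9)*A(-3, G(l(-4), 0)) = 94 + (8 - 1*9)*(-3) = 94 + (8 - 9)*(-3) = 94 - 1*(-3) = 94 + 3 = 97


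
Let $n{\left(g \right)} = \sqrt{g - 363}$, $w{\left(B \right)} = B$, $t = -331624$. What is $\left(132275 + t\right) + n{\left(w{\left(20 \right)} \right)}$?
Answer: $-199349 + 7 i \sqrt{7} \approx -1.9935 \cdot 10^{5} + 18.52 i$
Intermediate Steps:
$n{\left(g \right)} = \sqrt{-363 + g}$
$\left(132275 + t\right) + n{\left(w{\left(20 \right)} \right)} = \left(132275 - 331624\right) + \sqrt{-363 + 20} = -199349 + \sqrt{-343} = -199349 + 7 i \sqrt{7}$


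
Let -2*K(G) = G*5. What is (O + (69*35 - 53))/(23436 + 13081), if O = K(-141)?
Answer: 5429/73034 ≈ 0.074335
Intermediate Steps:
K(G) = -5*G/2 (K(G) = -G*5/2 = -5*G/2)
O = 705/2 (O = -5/2*(-141) = 705/2 ≈ 352.50)
(O + (69*35 - 53))/(23436 + 13081) = (705/2 + (69*35 - 53))/(23436 + 13081) = (705/2 + (2415 - 53))/36517 = (705/2 + 2362)*(1/36517) = (5429/2)*(1/36517) = 5429/73034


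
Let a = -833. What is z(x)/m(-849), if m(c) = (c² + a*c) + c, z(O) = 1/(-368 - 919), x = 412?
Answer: -1/1836766503 ≈ -5.4443e-10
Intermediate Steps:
z(O) = -1/1287 (z(O) = 1/(-1287) = -1/1287)
m(c) = c² - 832*c (m(c) = (c² - 833*c) + c = c² - 832*c)
z(x)/m(-849) = -(-1/(849*(-832 - 849)))/1287 = -1/(1287*((-849*(-1681)))) = -1/1287/1427169 = -1/1287*1/1427169 = -1/1836766503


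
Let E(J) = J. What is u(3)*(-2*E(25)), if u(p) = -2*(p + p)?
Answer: 600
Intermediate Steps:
u(p) = -4*p
u(3)*(-2*E(25)) = (-4*3)*(-2*25) = -12*(-50) = 600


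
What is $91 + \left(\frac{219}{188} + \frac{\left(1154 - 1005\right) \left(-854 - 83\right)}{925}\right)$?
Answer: $- \frac{10219769}{173900} \approx -58.768$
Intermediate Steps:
$91 + \left(\frac{219}{188} + \frac{\left(1154 - 1005\right) \left(-854 - 83\right)}{925}\right) = 91 + \left(219 \cdot \frac{1}{188} + 149 \left(-937\right) \frac{1}{925}\right) = 91 + \left(\frac{219}{188} - \frac{139613}{925}\right) = 91 - \frac{26044669}{173900} = - \frac{10219769}{173900}$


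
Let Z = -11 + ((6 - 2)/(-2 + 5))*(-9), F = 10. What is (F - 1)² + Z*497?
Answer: -11350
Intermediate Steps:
Z = -23 (Z = -11 + (4/3)*(-9) = -11 - 12 = -23)
(F - 1)² + Z*497 = (10 - 1)² - 23*497 = 9² - 11431 = 81 - 11431 = -11350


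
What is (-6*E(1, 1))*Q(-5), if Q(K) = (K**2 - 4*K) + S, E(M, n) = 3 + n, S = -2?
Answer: -1032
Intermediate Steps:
Q(K) = -2 + K**2 - 4*K (Q(K) = (K**2 - 4*K) - 2 = -2 + K**2 - 4*K)
(-6*E(1, 1))*Q(-5) = (-6*(3 + 1))*(-2 + (-5)**2 - 4*(-5)) = (-6*4)*(-2 + 25 + 20) = -24*43 = -1032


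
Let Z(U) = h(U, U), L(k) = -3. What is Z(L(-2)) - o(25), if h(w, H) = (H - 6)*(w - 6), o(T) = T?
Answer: 56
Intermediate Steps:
h(w, H) = (-6 + H)*(-6 + w)
Z(U) = 36 + U² - 12*U (Z(U) = 36 - 6*U - 6*U + U*U = 36 - 6*U - 6*U + U² = 36 + U² - 12*U)
Z(L(-2)) - o(25) = (36 + (-3)² - 12*(-3)) - 1*25 = (36 + 9 + 36) - 25 = 81 - 25 = 56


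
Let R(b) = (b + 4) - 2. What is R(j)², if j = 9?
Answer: 121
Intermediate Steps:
R(b) = 2 + b (R(b) = (4 + b) - 2 = 2 + b)
R(j)² = (2 + 9)² = 11² = 121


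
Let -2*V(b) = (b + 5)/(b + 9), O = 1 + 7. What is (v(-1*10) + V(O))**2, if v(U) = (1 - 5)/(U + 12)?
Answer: 6561/1156 ≈ 5.6756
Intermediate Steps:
O = 8
v(U) = -4/(12 + U)
V(b) = -(5 + b)/(2*(9 + b)) (V(b) = -(b + 5)/(2*(b + 9)) = -(5 + b)/(2*(9 + b)))
(v(-1*10) + V(O))**2 = (-4/(12 - 1*10) + (-5 - 1*8)/(2*(9 + 8)))**2 = (-4/(12 - 10) + (1/2)*(-5 - 8)/17)**2 = (-4/2 + (1/2)*(1/17)*(-13))**2 = (-4*1/2 - 13/34)**2 = (-2 - 13/34)**2 = (-81/34)**2 = 6561/1156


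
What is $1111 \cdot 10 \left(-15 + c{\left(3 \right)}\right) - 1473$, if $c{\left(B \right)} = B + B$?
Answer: $-101463$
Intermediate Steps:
$c{\left(B \right)} = 2 B$
$1111 \cdot 10 \left(-15 + c{\left(3 \right)}\right) - 1473 = 1111 \cdot 10 \left(-15 + 2 \cdot 3\right) - 1473 = 1111 \cdot 10 \left(-15 + 6\right) - 1473 = 1111 \cdot 10 \left(-9\right) - 1473 = 1111 \left(-90\right) - 1473 = -99990 - 1473 = -101463$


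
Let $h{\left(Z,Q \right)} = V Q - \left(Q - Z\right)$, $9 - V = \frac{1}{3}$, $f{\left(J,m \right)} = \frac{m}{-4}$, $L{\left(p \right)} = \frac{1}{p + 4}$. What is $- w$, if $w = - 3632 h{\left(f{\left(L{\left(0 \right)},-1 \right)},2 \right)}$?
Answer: $\frac{169796}{3} \approx 56599.0$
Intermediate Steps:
$L{\left(p \right)} = \frac{1}{4 + p}$
$f{\left(J,m \right)} = - \frac{m}{4}$ ($f{\left(J,m \right)} = m \left(- \frac{1}{4}\right) = - \frac{m}{4}$)
$V = \frac{26}{3}$ ($V = 9 - \frac{1}{3} = \frac{26}{3} \approx 8.6667$)
$h{\left(Z,Q \right)} = Z + \frac{23 Q}{3}$ ($h{\left(Z,Q \right)} = \frac{26 Q}{3} - \left(Q - Z\right) = Z + \frac{23 Q}{3}$)
$w = - \frac{169796}{3}$ ($w = - 3632 \left(\left(- \frac{1}{4}\right) \left(-1\right) + \frac{23}{3} \cdot 2\right) = - 3632 \left(\frac{1}{4} + \frac{46}{3}\right) = \left(-3632\right) \frac{187}{12} = - \frac{169796}{3} \approx -56599.0$)
$- w = \left(-1\right) \left(- \frac{169796}{3}\right) = \frac{169796}{3}$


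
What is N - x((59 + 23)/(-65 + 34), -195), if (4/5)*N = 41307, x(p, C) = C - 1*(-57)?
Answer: 207087/4 ≈ 51772.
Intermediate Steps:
x(p, C) = 57 + C (x(p, C) = C + 57 = 57 + C)
N = 206535/4 (N = (5/4)*41307 = 206535/4 ≈ 51634.)
N - x((59 + 23)/(-65 + 34), -195) = 206535/4 - (57 - 195) = 206535/4 - 1*(-138) = 206535/4 + 138 = 207087/4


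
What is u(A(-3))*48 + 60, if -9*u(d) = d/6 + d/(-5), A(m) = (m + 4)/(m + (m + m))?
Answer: 24292/405 ≈ 59.980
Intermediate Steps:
A(m) = (4 + m)/(3*m) (A(m) = (4 + m)/(m + 2*m) = (4 + m)/((3*m)) = (4 + m)*(1/(3*m)) = (4 + m)/(3*m))
u(d) = d/270 (u(d) = -(d/6 + d/(-5))/9 = -(d*(1/6) + d*(-1/5))/9 = -(d/6 - d/5)/9 = -(-1)*d/270 = d/270)
u(A(-3))*48 + 60 = (((1/3)*(4 - 3)/(-3))/270)*48 + 60 = (((1/3)*(-1/3)*1)/270)*48 + 60 = ((1/270)*(-1/9))*48 + 60 = -1/2430*48 + 60 = -8/405 + 60 = 24292/405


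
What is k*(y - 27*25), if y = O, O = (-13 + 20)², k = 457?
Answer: -286082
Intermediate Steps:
O = 49 (O = 7² = 49)
y = 49
k*(y - 27*25) = 457*(49 - 27*25) = 457*(49 - 675) = 457*(-626) = -286082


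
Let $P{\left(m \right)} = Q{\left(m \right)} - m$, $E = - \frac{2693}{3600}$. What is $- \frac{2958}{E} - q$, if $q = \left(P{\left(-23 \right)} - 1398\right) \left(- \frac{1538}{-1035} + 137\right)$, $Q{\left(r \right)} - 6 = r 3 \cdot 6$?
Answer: $\frac{699251964127}{2787255} \approx 2.5087 \cdot 10^{5}$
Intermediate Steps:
$E = - \frac{2693}{3600}$ ($E = \left(-2693\right) \frac{1}{3600} = - \frac{2693}{3600} \approx -0.74806$)
$Q{\left(r \right)} = 6 + 18 r$ ($Q{\left(r \right)} = 6 + r 3 \cdot 6 = 6 + 3 r 6 = 6 + 18 r$)
$P{\left(m \right)} = 6 + 17 m$ ($P{\left(m \right)} = \left(6 + 18 m\right) - m = 6 + 17 m$)
$q = - \frac{255562739}{1035}$ ($q = \left(\left(6 + 17 \left(-23\right)\right) - 1398\right) \left(- \frac{1538}{-1035} + 137\right) = \left(\left(6 - 391\right) - 1398\right) \left(\left(-1538\right) \left(- \frac{1}{1035}\right) + 137\right) = \left(-385 - 1398\right) \left(\frac{1538}{1035} + 137\right) = \left(-1783\right) \frac{143333}{1035} = - \frac{255562739}{1035} \approx -2.4692 \cdot 10^{5}$)
$- \frac{2958}{E} - q = - \frac{2958}{- \frac{2693}{3600}} - - \frac{255562739}{1035} = \left(-2958\right) \left(- \frac{3600}{2693}\right) + \frac{255562739}{1035} = \frac{10648800}{2693} + \frac{255562739}{1035} = \frac{699251964127}{2787255}$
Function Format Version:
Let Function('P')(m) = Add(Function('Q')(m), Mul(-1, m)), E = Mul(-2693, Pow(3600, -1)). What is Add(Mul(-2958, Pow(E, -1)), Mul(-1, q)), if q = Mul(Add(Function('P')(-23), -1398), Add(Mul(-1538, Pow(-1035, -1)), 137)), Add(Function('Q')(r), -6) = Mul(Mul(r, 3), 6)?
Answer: Rational(699251964127, 2787255) ≈ 2.5087e+5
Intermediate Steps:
E = Rational(-2693, 3600) (E = Mul(-2693, Rational(1, 3600)) = Rational(-2693, 3600) ≈ -0.74806)
Function('Q')(r) = Add(6, Mul(18, r)) (Function('Q')(r) = Add(6, Mul(Mul(r, 3), 6)) = Add(6, Mul(Mul(3, r), 6)) = Add(6, Mul(18, r)))
Function('P')(m) = Add(6, Mul(17, m)) (Function('P')(m) = Add(Add(6, Mul(18, m)), Mul(-1, m)) = Add(6, Mul(17, m)))
q = Rational(-255562739, 1035) (q = Mul(Add(Add(6, Mul(17, -23)), -1398), Add(Mul(-1538, Pow(-1035, -1)), 137)) = Mul(Add(Add(6, -391), -1398), Add(Mul(-1538, Rational(-1, 1035)), 137)) = Mul(Add(-385, -1398), Add(Rational(1538, 1035), 137)) = Mul(-1783, Rational(143333, 1035)) = Rational(-255562739, 1035) ≈ -2.4692e+5)
Add(Mul(-2958, Pow(E, -1)), Mul(-1, q)) = Add(Mul(-2958, Pow(Rational(-2693, 3600), -1)), Mul(-1, Rational(-255562739, 1035))) = Add(Mul(-2958, Rational(-3600, 2693)), Rational(255562739, 1035)) = Add(Rational(10648800, 2693), Rational(255562739, 1035)) = Rational(699251964127, 2787255)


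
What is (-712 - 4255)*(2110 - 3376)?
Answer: 6288222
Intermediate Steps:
(-712 - 4255)*(2110 - 3376) = -4967*(-1266) = 6288222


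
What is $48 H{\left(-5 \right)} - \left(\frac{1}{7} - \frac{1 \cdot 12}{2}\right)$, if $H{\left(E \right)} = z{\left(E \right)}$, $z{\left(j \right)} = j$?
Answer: $- \frac{1639}{7} \approx -234.14$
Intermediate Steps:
$H{\left(E \right)} = E$
$48 H{\left(-5 \right)} - \left(\frac{1}{7} - \frac{1 \cdot 12}{2}\right) = 48 \left(-5\right) - \left(\frac{1}{7} - \frac{1 \cdot 12}{2}\right) = -240 + \left(12 \cdot \frac{1}{2} - \frac{1}{7}\right) = -240 + \left(6 - \frac{1}{7}\right) = -240 + \frac{41}{7} = - \frac{1639}{7}$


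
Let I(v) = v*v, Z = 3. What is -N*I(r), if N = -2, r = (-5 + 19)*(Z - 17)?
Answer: 76832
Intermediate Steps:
r = -196 (r = (-5 + 19)*(3 - 17) = 14*(-14) = -196)
I(v) = v²
-N*I(r) = -(-2)*(-196)² = -(-2)*38416 = -1*(-76832) = 76832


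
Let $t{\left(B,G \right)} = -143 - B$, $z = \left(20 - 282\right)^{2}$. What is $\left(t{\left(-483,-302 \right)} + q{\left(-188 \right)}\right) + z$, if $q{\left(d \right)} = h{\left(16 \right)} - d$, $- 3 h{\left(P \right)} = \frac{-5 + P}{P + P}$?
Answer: $\frac{6640501}{96} \approx 69172.0$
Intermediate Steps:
$h{\left(P \right)} = - \frac{-5 + P}{6 P}$ ($h{\left(P \right)} = - \frac{\left(-5 + P\right) \frac{1}{P + P}}{3} = - \frac{\left(-5 + P\right) \frac{1}{2 P}}{3} = - \frac{\frac{1}{2} \frac{1}{P} \left(-5 + P\right)}{3} = - \frac{-5 + P}{6 P}$)
$z = 68644$ ($z = \left(-262\right)^{2} = 68644$)
$q{\left(d \right)} = - \frac{11}{96} - d$ ($q{\left(d \right)} = \frac{5 - 16}{6 \cdot 16} - d = \frac{1}{6} \cdot \frac{1}{16} \left(5 - 16\right) - d = \frac{1}{6} \cdot \frac{1}{16} \left(-11\right) - d = - \frac{11}{96} - d$)
$\left(t{\left(-483,-302 \right)} + q{\left(-188 \right)}\right) + z = \left(\left(-143 - -483\right) - - \frac{18037}{96}\right) + 68644 = \left(\left(-143 + 483\right) + \left(- \frac{11}{96} + 188\right)\right) + 68644 = \left(340 + \frac{18037}{96}\right) + 68644 = \frac{50677}{96} + 68644 = \frac{6640501}{96}$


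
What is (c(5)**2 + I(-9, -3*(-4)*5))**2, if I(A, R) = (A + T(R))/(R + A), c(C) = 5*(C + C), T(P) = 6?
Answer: 1806165001/289 ≈ 6.2497e+6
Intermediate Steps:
c(C) = 10*C (c(C) = 5*(2*C) = 10*C)
I(A, R) = (6 + A)/(A + R) (I(A, R) = (A + 6)/(R + A) = (6 + A)/(A + R))
(c(5)**2 + I(-9, -3*(-4)*5))**2 = ((10*5)**2 + (6 - 9)/(-9 - 3*(-4)*5))**2 = (50**2 - 3/(-9 + 12*5))**2 = (2500 - 3/(-9 + 60))**2 = (2500 - 3/51)**2 = (2500 + (1/51)*(-3))**2 = (2500 - 1/17)**2 = (42499/17)**2 = 1806165001/289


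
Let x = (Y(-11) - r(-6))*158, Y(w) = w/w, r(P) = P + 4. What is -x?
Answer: -474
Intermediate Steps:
r(P) = 4 + P
Y(w) = 1
x = 474 (x = (1 - (4 - 6))*158 = (1 - 1*(-2))*158 = (1 + 2)*158 = 3*158 = 474)
-x = -1*474 = -474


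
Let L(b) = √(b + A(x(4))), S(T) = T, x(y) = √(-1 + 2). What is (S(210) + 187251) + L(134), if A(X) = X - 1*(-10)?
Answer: 187461 + √145 ≈ 1.8747e+5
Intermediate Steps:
x(y) = 1 (x(y) = √1 = 1)
A(X) = 10 + X (A(X) = X + 10 = 10 + X)
L(b) = √(11 + b) (L(b) = √(b + (10 + 1)) = √(b + 11) = √(11 + b))
(S(210) + 187251) + L(134) = (210 + 187251) + √(11 + 134) = 187461 + √145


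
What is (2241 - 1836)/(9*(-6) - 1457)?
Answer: -405/1511 ≈ -0.26803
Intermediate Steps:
(2241 - 1836)/(9*(-6) - 1457) = 405/(-54 - 1457) = 405/(-1511) = 405*(-1/1511) = -405/1511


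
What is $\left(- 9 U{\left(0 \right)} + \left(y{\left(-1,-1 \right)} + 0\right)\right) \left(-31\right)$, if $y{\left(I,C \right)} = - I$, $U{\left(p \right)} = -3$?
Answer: $-868$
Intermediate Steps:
$\left(- 9 U{\left(0 \right)} + \left(y{\left(-1,-1 \right)} + 0\right)\right) \left(-31\right) = \left(\left(-9\right) \left(-3\right) + \left(\left(-1\right) \left(-1\right) + 0\right)\right) \left(-31\right) = \left(27 + \left(1 + 0\right)\right) \left(-31\right) = \left(27 + 1\right) \left(-31\right) = 28 \left(-31\right) = -868$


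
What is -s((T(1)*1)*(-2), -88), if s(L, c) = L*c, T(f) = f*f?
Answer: -176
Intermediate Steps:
T(f) = f²
-s((T(1)*1)*(-2), -88) = -(1²*1)*(-2)*(-88) = -(1*1)*(-2)*(-88) = -1*(-2)*(-88) = -(-2)*(-88) = -1*176 = -176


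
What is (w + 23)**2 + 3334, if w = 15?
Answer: 4778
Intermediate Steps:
(w + 23)**2 + 3334 = (15 + 23)**2 + 3334 = 38**2 + 3334 = 1444 + 3334 = 4778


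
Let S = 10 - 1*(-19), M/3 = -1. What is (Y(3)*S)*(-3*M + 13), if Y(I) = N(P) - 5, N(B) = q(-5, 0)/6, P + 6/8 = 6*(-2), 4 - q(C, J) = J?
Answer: -8294/3 ≈ -2764.7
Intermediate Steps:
M = -3 (M = 3*(-1) = -3)
q(C, J) = 4 - J
P = -51/4 (P = -¾ + 6*(-2) = -¾ - 12 = -51/4 ≈ -12.750)
N(B) = ⅔ (N(B) = (4 - 1*0)/6 = (4 + 0)*(⅙) = 4*(⅙) = ⅔)
Y(I) = -13/3 (Y(I) = ⅔ - 5 = -13/3)
S = 29 (S = 10 + 19 = 29)
(Y(3)*S)*(-3*M + 13) = (-13/3*29)*(-3*(-3) + 13) = -377*(9 + 13)/3 = -377/3*22 = -8294/3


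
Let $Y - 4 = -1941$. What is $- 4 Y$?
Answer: $7748$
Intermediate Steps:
$Y = -1937$ ($Y = 4 - 1941 = -1937$)
$- 4 Y = \left(-4\right) \left(-1937\right) = 7748$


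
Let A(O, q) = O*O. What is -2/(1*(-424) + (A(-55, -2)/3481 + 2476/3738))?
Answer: 13011978/2748576133 ≈ 0.0047341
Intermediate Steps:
A(O, q) = O**2
-2/(1*(-424) + (A(-55, -2)/3481 + 2476/3738)) = -2/(1*(-424) + ((-55)**2/3481 + 2476/3738)) = -2/(-424 + (3025*(1/3481) + 2476*(1/3738))) = -2/(-424 + (3025/3481 + 1238/1869)) = -2/(-424 + 9963203/6505989) = -2/(-2748576133/6505989) = -6505989/2748576133*(-2) = 13011978/2748576133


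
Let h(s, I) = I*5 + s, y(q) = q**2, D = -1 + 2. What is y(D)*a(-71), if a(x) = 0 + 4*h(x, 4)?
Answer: -204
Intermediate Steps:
D = 1
h(s, I) = s + 5*I (h(s, I) = 5*I + s = s + 5*I)
a(x) = 80 + 4*x (a(x) = 0 + 4*(x + 5*4) = 0 + 4*(x + 20) = 0 + 4*(20 + x) = 0 + (80 + 4*x) = 80 + 4*x)
y(D)*a(-71) = 1**2*(80 + 4*(-71)) = 1*(80 - 284) = 1*(-204) = -204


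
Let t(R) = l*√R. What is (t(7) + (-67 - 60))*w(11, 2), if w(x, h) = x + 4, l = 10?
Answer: -1905 + 150*√7 ≈ -1508.1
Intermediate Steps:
t(R) = 10*√R
w(x, h) = 4 + x
(t(7) + (-67 - 60))*w(11, 2) = (10*√7 + (-67 - 60))*(4 + 11) = (10*√7 - 127)*15 = (-127 + 10*√7)*15 = -1905 + 150*√7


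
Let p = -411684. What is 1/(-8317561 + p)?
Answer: -1/8729245 ≈ -1.1456e-7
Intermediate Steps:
1/(-8317561 + p) = 1/(-8317561 - 411684) = 1/(-8729245) = -1/8729245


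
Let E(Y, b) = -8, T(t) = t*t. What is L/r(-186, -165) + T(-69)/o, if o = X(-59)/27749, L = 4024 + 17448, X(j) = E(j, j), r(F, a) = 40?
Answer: -660543473/40 ≈ -1.6514e+7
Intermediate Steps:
T(t) = t²
X(j) = -8
L = 21472
o = -8/27749 ≈ -0.00028830
L/r(-186, -165) + T(-69)/o = 21472/40 + (-69)²/(-8/27749) = 21472*(1/40) + 4761*(-27749/8) = 2684/5 - 132112989/8 = -660543473/40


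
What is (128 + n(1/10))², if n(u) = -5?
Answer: 15129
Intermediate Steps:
(128 + n(1/10))² = (128 - 5)² = 123² = 15129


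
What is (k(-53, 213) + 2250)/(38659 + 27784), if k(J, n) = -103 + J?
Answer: 2094/66443 ≈ 0.031516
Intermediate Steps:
(k(-53, 213) + 2250)/(38659 + 27784) = ((-103 - 53) + 2250)/(38659 + 27784) = (-156 + 2250)/66443 = 2094*(1/66443) = 2094/66443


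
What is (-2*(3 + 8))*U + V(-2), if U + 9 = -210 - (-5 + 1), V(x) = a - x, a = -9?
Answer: 4723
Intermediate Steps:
V(x) = -9 - x
U = -215 (U = -9 + (-210 - (-5 + 1)) = -9 + (-210 - (-4)) = -9 + (-210 - 1*(-4)) = -9 + (-210 + 4) = -9 - 206 = -215)
(-2*(3 + 8))*U + V(-2) = -2*(3 + 8)*(-215) + (-9 - 1*(-2)) = -2*11*(-215) + (-9 + 2) = -22*(-215) - 7 = 4730 - 7 = 4723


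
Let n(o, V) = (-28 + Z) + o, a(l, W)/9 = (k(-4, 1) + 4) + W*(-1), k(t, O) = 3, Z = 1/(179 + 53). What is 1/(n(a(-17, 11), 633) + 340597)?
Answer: 232/79003657 ≈ 2.9366e-6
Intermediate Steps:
Z = 1/232 ≈ 0.0043103
a(l, W) = 63 - 9*W (a(l, W) = 9*((3 + 4) + W*(-1)) = 9*(7 - W) = 63 - 9*W)
n(o, V) = -6495/232 + o (n(o, V) = (-28 + 1/232) + o = -6495/232 + o)
1/(n(a(-17, 11), 633) + 340597) = 1/((-6495/232 + (63 - 9*11)) + 340597) = 1/((-6495/232 + (63 - 99)) + 340597) = 1/((-6495/232 - 36) + 340597) = 1/(-14847/232 + 340597) = 1/(79003657/232) = 232/79003657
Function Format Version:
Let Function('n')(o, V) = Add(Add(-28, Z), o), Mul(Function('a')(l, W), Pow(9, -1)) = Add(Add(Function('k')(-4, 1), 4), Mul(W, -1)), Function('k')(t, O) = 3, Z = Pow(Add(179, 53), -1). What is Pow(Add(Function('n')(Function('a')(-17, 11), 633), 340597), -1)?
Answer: Rational(232, 79003657) ≈ 2.9366e-6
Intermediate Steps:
Z = Rational(1, 232) (Z = Pow(232, -1) = Rational(1, 232) ≈ 0.0043103)
Function('a')(l, W) = Add(63, Mul(-9, W)) (Function('a')(l, W) = Mul(9, Add(Add(3, 4), Mul(W, -1))) = Mul(9, Add(7, Mul(-1, W))) = Add(63, Mul(-9, W)))
Function('n')(o, V) = Add(Rational(-6495, 232), o) (Function('n')(o, V) = Add(Add(-28, Rational(1, 232)), o) = Add(Rational(-6495, 232), o))
Pow(Add(Function('n')(Function('a')(-17, 11), 633), 340597), -1) = Pow(Add(Add(Rational(-6495, 232), Add(63, Mul(-9, 11))), 340597), -1) = Pow(Add(Add(Rational(-6495, 232), Add(63, -99)), 340597), -1) = Pow(Add(Add(Rational(-6495, 232), -36), 340597), -1) = Pow(Add(Rational(-14847, 232), 340597), -1) = Pow(Rational(79003657, 232), -1) = Rational(232, 79003657)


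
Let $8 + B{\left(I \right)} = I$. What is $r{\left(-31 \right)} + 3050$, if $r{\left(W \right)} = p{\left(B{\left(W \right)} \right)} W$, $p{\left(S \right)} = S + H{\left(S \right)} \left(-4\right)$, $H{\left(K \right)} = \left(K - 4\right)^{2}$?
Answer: $233535$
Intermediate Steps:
$B{\left(I \right)} = -8 + I$
$H{\left(K \right)} = \left(-4 + K\right)^{2}$
$p{\left(S \right)} = S - 4 \left(-4 + S\right)^{2}$ ($p{\left(S \right)} = S + \left(-4 + S\right)^{2} \left(-4\right) = S - 4 \left(-4 + S\right)^{2}$)
$r{\left(W \right)} = W \left(-8 + W - 4 \left(-12 + W\right)^{2}\right)$ ($r{\left(W \right)} = \left(\left(-8 + W\right) - 4 \left(-4 + \left(-8 + W\right)\right)^{2}\right) W = \left(\left(-8 + W\right) - 4 \left(-12 + W\right)^{2}\right) W = \left(-8 + W - 4 \left(-12 + W\right)^{2}\right) W = W \left(-8 + W - 4 \left(-12 + W\right)^{2}\right)$)
$r{\left(-31 \right)} + 3050 = - 31 \left(-584 - 4 \left(-31\right)^{2} + 97 \left(-31\right)\right) + 3050 = - 31 \left(-584 - 3844 - 3007\right) + 3050 = \left(-31\right) \left(-7435\right) + 3050 = 230485 + 3050 = 233535$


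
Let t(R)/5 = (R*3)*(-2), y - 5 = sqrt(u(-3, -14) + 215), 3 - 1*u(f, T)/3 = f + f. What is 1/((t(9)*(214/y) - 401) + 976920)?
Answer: 212193523/207489784697137 + 635580*sqrt(2)/207489784697137 ≈ 1.0270e-6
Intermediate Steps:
u(f, T) = 9 - 6*f (u(f, T) = 9 - 3*(f + f) = 9 - 6*f)
y = 5 + 11*sqrt(2) (y = 5 + sqrt((9 - 6*(-3)) + 215) = 5 + sqrt((9 + 18) + 215) = 5 + sqrt(27 + 215) = 5 + sqrt(242) = 5 + 11*sqrt(2) ≈ 20.556)
t(R) = -30*R (t(R) = 5*((R*3)*(-2)) = 5*((3*R)*(-2)) = 5*(-6*R) = -30*R)
1/((t(9)*(214/y) - 401) + 976920) = 1/(((-30*9)*(214/(5 + 11*sqrt(2))) - 401) + 976920) = 1/((-57780/(5 + 11*sqrt(2)) - 401) + 976920) = 1/((-401 - 57780/(5 + 11*sqrt(2))) + 976920) = 1/(976519 - 57780/(5 + 11*sqrt(2)))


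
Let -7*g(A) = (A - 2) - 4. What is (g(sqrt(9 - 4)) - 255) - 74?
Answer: -2297/7 - sqrt(5)/7 ≈ -328.46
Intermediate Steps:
g(A) = 6/7 - A/7 (g(A) = -((A - 2) - 4)/7 = -((-2 + A) - 4)/7 = -(-6 + A)/7 = 6/7 - A/7)
(g(sqrt(9 - 4)) - 255) - 74 = ((6/7 - sqrt(9 - 4)/7) - 255) - 74 = ((6/7 - sqrt(5)/7) - 255) - 74 = (-1779/7 - sqrt(5)/7) - 74 = -2297/7 - sqrt(5)/7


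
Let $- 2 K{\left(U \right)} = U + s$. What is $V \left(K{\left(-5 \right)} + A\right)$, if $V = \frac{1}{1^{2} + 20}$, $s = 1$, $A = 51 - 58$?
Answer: $- \frac{5}{21} \approx -0.2381$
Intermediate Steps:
$A = -7$
$V = \frac{1}{21}$ ($V = \frac{1}{1 + 20} = \frac{1}{21} \approx 0.047619$)
$K{\left(U \right)} = - \frac{1}{2} - \frac{U}{2}$ ($K{\left(U \right)} = - \frac{U + 1}{2} = - \frac{1 + U}{2} = - \frac{1}{2} - \frac{U}{2}$)
$V \left(K{\left(-5 \right)} + A\right) = \frac{\left(- \frac{1}{2} - - \frac{5}{2}\right) - 7}{21} = \frac{\left(- \frac{1}{2} + \frac{5}{2}\right) - 7}{21} = \frac{2 - 7}{21} = \frac{1}{21} \left(-5\right) = - \frac{5}{21}$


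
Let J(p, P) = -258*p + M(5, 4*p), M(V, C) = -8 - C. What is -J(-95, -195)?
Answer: -24882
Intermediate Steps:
J(p, P) = -8 - 262*p (J(p, P) = -258*p + (-8 - 4*p) = -8 - 262*p)
-J(-95, -195) = -(-8 - 262*(-95)) = -(-8 + 24890) = -1*24882 = -24882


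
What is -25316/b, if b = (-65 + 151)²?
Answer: -6329/1849 ≈ -3.4229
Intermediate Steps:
b = 7396 (b = 86² = 7396)
-25316/b = -25316/7396 = -25316*1/7396 = -6329/1849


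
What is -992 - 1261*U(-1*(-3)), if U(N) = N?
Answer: -4775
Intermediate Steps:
-992 - 1261*U(-1*(-3)) = -992 - (-1261)*(-3) = -992 - 1261*3 = -992 - 3783 = -4775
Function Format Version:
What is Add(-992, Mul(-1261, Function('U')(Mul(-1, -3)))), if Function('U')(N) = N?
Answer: -4775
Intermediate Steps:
Add(-992, Mul(-1261, Function('U')(Mul(-1, -3)))) = Add(-992, Mul(-1261, Mul(-1, -3))) = Add(-992, Mul(-1261, 3)) = Add(-992, -3783) = -4775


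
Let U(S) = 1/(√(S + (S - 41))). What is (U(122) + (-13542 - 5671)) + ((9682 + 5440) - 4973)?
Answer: -9064 + √203/203 ≈ -9063.9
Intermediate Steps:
U(S) = (-41 + 2*S)^(-½) (U(S) = 1/(√(S + (-41 + S))) = 1/(√(-41 + 2*S)) = (-41 + 2*S)^(-½))
(U(122) + (-13542 - 5671)) + ((9682 + 5440) - 4973) = ((-41 + 2*122)^(-½) + (-13542 - 5671)) + ((9682 + 5440) - 4973) = ((-41 + 244)^(-½) - 19213) + (15122 - 4973) = (203^(-½) - 19213) + 10149 = (√203/203 - 19213) + 10149 = (-19213 + √203/203) + 10149 = -9064 + √203/203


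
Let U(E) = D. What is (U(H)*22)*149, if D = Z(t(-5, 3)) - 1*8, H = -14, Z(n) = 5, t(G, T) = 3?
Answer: -9834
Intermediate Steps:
D = -3 (D = 5 - 1*8 = 5 - 8 = -3)
U(E) = -3
(U(H)*22)*149 = -3*22*149 = -66*149 = -9834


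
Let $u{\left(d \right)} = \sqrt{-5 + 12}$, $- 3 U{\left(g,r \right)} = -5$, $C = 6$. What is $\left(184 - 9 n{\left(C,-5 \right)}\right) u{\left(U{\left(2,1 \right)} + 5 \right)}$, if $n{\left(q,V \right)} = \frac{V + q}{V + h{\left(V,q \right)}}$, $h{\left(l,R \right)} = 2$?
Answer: $187 \sqrt{7} \approx 494.76$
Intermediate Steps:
$U{\left(g,r \right)} = \frac{5}{3}$ ($U{\left(g,r \right)} = \left(- \frac{1}{3}\right) \left(-5\right) = \frac{5}{3}$)
$n{\left(q,V \right)} = \frac{V + q}{2 + V}$ ($n{\left(q,V \right)} = \frac{V + q}{V + 2} = \frac{V + q}{2 + V}$)
$u{\left(d \right)} = \sqrt{7}$
$\left(184 - 9 n{\left(C,-5 \right)}\right) u{\left(U{\left(2,1 \right)} + 5 \right)} = \left(184 - 9 \frac{-5 + 6}{2 - 5}\right) \sqrt{7} = \left(184 - 9 \frac{1}{-3} \cdot 1\right) \sqrt{7} = \left(184 - 9 \left(\left(- \frac{1}{3}\right) 1\right)\right) \sqrt{7} = \left(184 - -3\right) \sqrt{7} = \left(184 + 3\right) \sqrt{7} = 187 \sqrt{7}$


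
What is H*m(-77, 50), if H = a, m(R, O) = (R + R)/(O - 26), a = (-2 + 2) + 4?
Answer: -77/3 ≈ -25.667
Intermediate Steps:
a = 4 (a = 0 + 4 = 4)
m(R, O) = 2*R/(-26 + O) (m(R, O) = (2*R)/(-26 + O) = 2*R/(-26 + O))
H = 4
H*m(-77, 50) = 4*(2*(-77)/(-26 + 50)) = 4*(2*(-77)/24) = 4*(2*(-77)*(1/24)) = 4*(-77/12) = -77/3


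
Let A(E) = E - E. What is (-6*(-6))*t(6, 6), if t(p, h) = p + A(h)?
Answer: 216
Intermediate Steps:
A(E) = 0
t(p, h) = p (t(p, h) = p + 0 = p)
(-6*(-6))*t(6, 6) = -6*(-6)*6 = 36*6 = 216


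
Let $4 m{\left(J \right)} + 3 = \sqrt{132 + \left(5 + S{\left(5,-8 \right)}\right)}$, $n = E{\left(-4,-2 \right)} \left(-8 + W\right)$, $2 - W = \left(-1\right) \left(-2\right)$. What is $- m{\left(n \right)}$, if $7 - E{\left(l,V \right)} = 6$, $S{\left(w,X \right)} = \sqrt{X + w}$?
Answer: $\frac{3}{4} - \frac{\sqrt{137 + i \sqrt{3}}}{4} \approx -2.1762 - 0.018497 i$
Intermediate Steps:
$E{\left(l,V \right)} = 1$ ($E{\left(l,V \right)} = 7 - 6 = 1$)
$W = 0$ ($W = 2 - \left(-1\right) \left(-2\right) = 2 - 2 = 0$)
$n = -8$ ($n = 1 \left(-8 + 0\right) = 1 \left(-8\right) = -8$)
$m{\left(J \right)} = - \frac{3}{4} + \frac{\sqrt{137 + i \sqrt{3}}}{4}$ ($m{\left(J \right)} = - \frac{3}{4} + \frac{\sqrt{132 + \left(5 + \sqrt{-8 + 5}\right)}}{4} = - \frac{3}{4} + \frac{\sqrt{132 + \left(5 + \sqrt{-3}\right)}}{4} = - \frac{3}{4} + \frac{\sqrt{132 + \left(5 + i \sqrt{3}\right)}}{4} = - \frac{3}{4} + \frac{\sqrt{137 + i \sqrt{3}}}{4}$)
$- m{\left(n \right)} = - (- \frac{3}{4} + \frac{\sqrt{137 + i \sqrt{3}}}{4}) = \frac{3}{4} - \frac{\sqrt{137 + i \sqrt{3}}}{4}$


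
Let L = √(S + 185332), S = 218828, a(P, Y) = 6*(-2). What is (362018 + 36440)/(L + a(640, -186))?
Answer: 199229/16834 + 199229*√6315/25251 ≈ 638.83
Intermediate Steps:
a(P, Y) = -12
L = 8*√6315 (L = √(218828 + 185332) = √404160 = 8*√6315 ≈ 635.74)
(362018 + 36440)/(L + a(640, -186)) = (362018 + 36440)/(8*√6315 - 12) = 398458/(-12 + 8*√6315)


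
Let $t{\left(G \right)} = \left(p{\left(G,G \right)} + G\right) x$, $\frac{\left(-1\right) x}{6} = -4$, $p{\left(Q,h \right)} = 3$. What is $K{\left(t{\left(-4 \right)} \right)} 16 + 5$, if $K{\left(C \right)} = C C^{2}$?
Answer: $-221179$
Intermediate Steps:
$x = 24$ ($x = \left(-6\right) \left(-4\right) = 24$)
$t{\left(G \right)} = 72 + 24 G$ ($t{\left(G \right)} = \left(3 + G\right) 24 = 72 + 24 G$)
$K{\left(C \right)} = C^{3}$
$K{\left(t{\left(-4 \right)} \right)} 16 + 5 = \left(72 + 24 \left(-4\right)\right)^{3} \cdot 16 + 5 = \left(72 - 96\right)^{3} \cdot 16 + 5 = \left(-24\right)^{3} \cdot 16 + 5 = \left(-13824\right) 16 + 5 = -221184 + 5 = -221179$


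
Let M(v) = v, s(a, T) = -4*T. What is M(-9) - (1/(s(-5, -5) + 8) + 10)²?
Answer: -86017/784 ≈ -109.72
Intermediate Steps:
M(-9) - (1/(s(-5, -5) + 8) + 10)² = -9 - (1/(-4*(-5) + 8) + 10)² = -9 - (1/(20 + 8) + 10)² = -9 - (1/28 + 10)² = -9 - (281/28)² = -9 - 1*78961/784 = -9 - 78961/784 = -86017/784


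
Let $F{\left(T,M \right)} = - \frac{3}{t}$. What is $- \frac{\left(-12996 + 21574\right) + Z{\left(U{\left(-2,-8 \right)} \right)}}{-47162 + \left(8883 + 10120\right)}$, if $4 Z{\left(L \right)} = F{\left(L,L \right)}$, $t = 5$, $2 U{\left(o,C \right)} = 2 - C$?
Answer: $\frac{171557}{563180} \approx 0.30462$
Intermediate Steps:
$U{\left(o,C \right)} = 1 - \frac{C}{2}$ ($U{\left(o,C \right)} = \frac{2 - C}{2} = 1 - \frac{C}{2}$)
$F{\left(T,M \right)} = - \frac{3}{5}$
$Z{\left(L \right)} = - \frac{3}{20}$ ($Z{\left(L \right)} = \frac{1}{4} \left(- \frac{3}{5}\right) = - \frac{3}{20}$)
$- \frac{\left(-12996 + 21574\right) + Z{\left(U{\left(-2,-8 \right)} \right)}}{-47162 + \left(8883 + 10120\right)} = - \frac{\left(-12996 + 21574\right) - \frac{3}{20}}{-47162 + \left(8883 + 10120\right)} = - \frac{8578 - \frac{3}{20}}{-47162 + 19003} = - \frac{171557}{20 \left(-28159\right)} = - \frac{171557 \left(-1\right)}{20 \cdot 28159} = \left(-1\right) \left(- \frac{171557}{563180}\right) = \frac{171557}{563180}$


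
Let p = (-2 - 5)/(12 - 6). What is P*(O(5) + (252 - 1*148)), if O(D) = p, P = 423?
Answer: 86997/2 ≈ 43499.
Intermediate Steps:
p = -7/6 ≈ -1.1667
O(D) = -7/6
P*(O(5) + (252 - 1*148)) = 423*(-7/6 + (252 - 1*148)) = 423*(-7/6 + (252 - 148)) = 423*(-7/6 + 104) = 423*(617/6) = 86997/2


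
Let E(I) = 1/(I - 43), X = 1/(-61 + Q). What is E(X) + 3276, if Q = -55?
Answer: 16343848/4989 ≈ 3276.0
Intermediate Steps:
X = -1/116 (X = 1/(-61 - 55) = 1/(-116) = -1/116 ≈ -0.0086207)
E(I) = 1/(-43 + I)
E(X) + 3276 = 1/(-43 - 1/116) + 3276 = 1/(-4989/116) + 3276 = -116/4989 + 3276 = 16343848/4989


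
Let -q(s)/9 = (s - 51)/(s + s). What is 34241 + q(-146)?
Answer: 9996599/292 ≈ 34235.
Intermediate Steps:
q(s) = -9*(-51 + s)/(2*s) (q(s) = -9*(s - 51)/(s + s) = -9*(-51 + s)/(2*s))
34241 + q(-146) = 34241 + (9/2)*(51 - 1*(-146))/(-146) = 34241 + (9/2)*(-1/146)*(51 + 146) = 34241 + (9/2)*(-1/146)*197 = 34241 - 1773/292 = 9996599/292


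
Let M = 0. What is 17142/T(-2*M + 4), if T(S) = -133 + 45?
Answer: -8571/44 ≈ -194.80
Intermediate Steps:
T(S) = -88
17142/T(-2*M + 4) = 17142/(-88) = 17142*(-1/88) = -8571/44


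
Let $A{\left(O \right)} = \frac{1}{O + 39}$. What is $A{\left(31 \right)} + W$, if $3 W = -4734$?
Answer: $- \frac{110459}{70} \approx -1578.0$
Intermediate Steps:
$A{\left(O \right)} = \frac{1}{39 + O}$
$W = -1578$ ($W = \frac{1}{3} \left(-4734\right) = -1578$)
$A{\left(31 \right)} + W = \frac{1}{39 + 31} - 1578 = \frac{1}{70} - 1578 = - \frac{110459}{70}$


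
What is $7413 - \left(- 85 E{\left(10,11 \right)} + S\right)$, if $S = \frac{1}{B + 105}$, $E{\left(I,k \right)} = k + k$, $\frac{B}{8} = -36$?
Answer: $\frac{1698790}{183} \approx 9283.0$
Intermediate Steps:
$B = -288$ ($B = 8 \left(-36\right) = -288$)
$E{\left(I,k \right)} = 2 k$
$S = - \frac{1}{183}$ ($S = \frac{1}{-288 + 105} = \frac{1}{-183} = - \frac{1}{183} \approx -0.0054645$)
$7413 - \left(- 85 E{\left(10,11 \right)} + S\right) = 7413 - \left(- 85 \cdot 2 \cdot 11 - \frac{1}{183}\right) = 7413 - \left(\left(-85\right) 22 - \frac{1}{183}\right) = 7413 - \left(-1870 - \frac{1}{183}\right) = 7413 - - \frac{342211}{183} = 7413 + \frac{342211}{183} = \frac{1698790}{183}$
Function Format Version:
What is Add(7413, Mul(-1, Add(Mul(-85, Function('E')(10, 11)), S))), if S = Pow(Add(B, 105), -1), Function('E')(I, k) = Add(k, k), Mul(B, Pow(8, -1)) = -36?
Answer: Rational(1698790, 183) ≈ 9283.0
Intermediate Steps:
B = -288 (B = Mul(8, -36) = -288)
Function('E')(I, k) = Mul(2, k)
S = Rational(-1, 183) (S = Pow(Add(-288, 105), -1) = Pow(-183, -1) = Rational(-1, 183) ≈ -0.0054645)
Add(7413, Mul(-1, Add(Mul(-85, Function('E')(10, 11)), S))) = Add(7413, Mul(-1, Add(Mul(-85, Mul(2, 11)), Rational(-1, 183)))) = Add(7413, Mul(-1, Add(Mul(-85, 22), Rational(-1, 183)))) = Add(7413, Mul(-1, Add(-1870, Rational(-1, 183)))) = Add(7413, Mul(-1, Rational(-342211, 183))) = Add(7413, Rational(342211, 183)) = Rational(1698790, 183)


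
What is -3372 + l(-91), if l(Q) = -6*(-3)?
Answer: -3354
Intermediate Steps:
l(Q) = 18
-3372 + l(-91) = -3372 + 18 = -3354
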